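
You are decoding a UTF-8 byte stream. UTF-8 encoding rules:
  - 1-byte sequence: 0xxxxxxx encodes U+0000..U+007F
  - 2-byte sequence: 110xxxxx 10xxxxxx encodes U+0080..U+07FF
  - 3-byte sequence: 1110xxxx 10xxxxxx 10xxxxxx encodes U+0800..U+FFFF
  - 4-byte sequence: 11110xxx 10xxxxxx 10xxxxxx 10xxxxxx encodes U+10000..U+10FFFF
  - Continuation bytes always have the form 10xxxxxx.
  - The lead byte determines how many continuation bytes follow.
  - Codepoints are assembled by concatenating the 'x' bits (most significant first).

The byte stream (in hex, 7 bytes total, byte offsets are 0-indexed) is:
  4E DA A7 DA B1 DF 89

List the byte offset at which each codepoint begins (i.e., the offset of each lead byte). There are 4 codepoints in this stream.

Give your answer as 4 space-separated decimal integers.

Byte[0]=4E: 1-byte ASCII. cp=U+004E
Byte[1]=DA: 2-byte lead, need 1 cont bytes. acc=0x1A
Byte[2]=A7: continuation. acc=(acc<<6)|0x27=0x6A7
Completed: cp=U+06A7 (starts at byte 1)
Byte[3]=DA: 2-byte lead, need 1 cont bytes. acc=0x1A
Byte[4]=B1: continuation. acc=(acc<<6)|0x31=0x6B1
Completed: cp=U+06B1 (starts at byte 3)
Byte[5]=DF: 2-byte lead, need 1 cont bytes. acc=0x1F
Byte[6]=89: continuation. acc=(acc<<6)|0x09=0x7C9
Completed: cp=U+07C9 (starts at byte 5)

Answer: 0 1 3 5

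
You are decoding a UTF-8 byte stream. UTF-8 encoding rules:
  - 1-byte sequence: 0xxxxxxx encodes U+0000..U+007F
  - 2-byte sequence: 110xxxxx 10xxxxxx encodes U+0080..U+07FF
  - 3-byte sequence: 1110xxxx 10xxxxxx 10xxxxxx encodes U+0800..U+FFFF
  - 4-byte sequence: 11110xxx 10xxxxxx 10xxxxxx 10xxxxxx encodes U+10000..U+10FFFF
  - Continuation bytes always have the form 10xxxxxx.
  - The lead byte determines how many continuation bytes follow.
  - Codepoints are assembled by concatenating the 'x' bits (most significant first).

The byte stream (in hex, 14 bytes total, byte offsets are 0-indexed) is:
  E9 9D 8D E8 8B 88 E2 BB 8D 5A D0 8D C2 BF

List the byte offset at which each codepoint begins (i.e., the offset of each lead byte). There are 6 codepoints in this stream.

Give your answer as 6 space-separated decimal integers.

Answer: 0 3 6 9 10 12

Derivation:
Byte[0]=E9: 3-byte lead, need 2 cont bytes. acc=0x9
Byte[1]=9D: continuation. acc=(acc<<6)|0x1D=0x25D
Byte[2]=8D: continuation. acc=(acc<<6)|0x0D=0x974D
Completed: cp=U+974D (starts at byte 0)
Byte[3]=E8: 3-byte lead, need 2 cont bytes. acc=0x8
Byte[4]=8B: continuation. acc=(acc<<6)|0x0B=0x20B
Byte[5]=88: continuation. acc=(acc<<6)|0x08=0x82C8
Completed: cp=U+82C8 (starts at byte 3)
Byte[6]=E2: 3-byte lead, need 2 cont bytes. acc=0x2
Byte[7]=BB: continuation. acc=(acc<<6)|0x3B=0xBB
Byte[8]=8D: continuation. acc=(acc<<6)|0x0D=0x2ECD
Completed: cp=U+2ECD (starts at byte 6)
Byte[9]=5A: 1-byte ASCII. cp=U+005A
Byte[10]=D0: 2-byte lead, need 1 cont bytes. acc=0x10
Byte[11]=8D: continuation. acc=(acc<<6)|0x0D=0x40D
Completed: cp=U+040D (starts at byte 10)
Byte[12]=C2: 2-byte lead, need 1 cont bytes. acc=0x2
Byte[13]=BF: continuation. acc=(acc<<6)|0x3F=0xBF
Completed: cp=U+00BF (starts at byte 12)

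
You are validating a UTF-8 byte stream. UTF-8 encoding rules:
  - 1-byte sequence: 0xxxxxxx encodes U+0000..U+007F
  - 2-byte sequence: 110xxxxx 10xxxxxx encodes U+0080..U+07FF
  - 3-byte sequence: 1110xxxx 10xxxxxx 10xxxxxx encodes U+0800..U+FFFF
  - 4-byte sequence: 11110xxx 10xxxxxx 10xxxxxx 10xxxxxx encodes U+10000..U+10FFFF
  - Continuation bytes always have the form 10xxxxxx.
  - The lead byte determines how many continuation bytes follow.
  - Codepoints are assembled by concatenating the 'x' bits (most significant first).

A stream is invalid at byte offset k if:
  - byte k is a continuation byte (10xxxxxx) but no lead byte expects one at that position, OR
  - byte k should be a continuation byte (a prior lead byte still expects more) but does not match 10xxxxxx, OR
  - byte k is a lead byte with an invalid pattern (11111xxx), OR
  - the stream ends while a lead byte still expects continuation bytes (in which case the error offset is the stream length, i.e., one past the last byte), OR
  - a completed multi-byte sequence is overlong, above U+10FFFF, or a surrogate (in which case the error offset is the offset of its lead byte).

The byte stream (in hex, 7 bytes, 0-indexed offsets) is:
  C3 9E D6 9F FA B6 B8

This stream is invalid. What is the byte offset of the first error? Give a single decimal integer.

Answer: 4

Derivation:
Byte[0]=C3: 2-byte lead, need 1 cont bytes. acc=0x3
Byte[1]=9E: continuation. acc=(acc<<6)|0x1E=0xDE
Completed: cp=U+00DE (starts at byte 0)
Byte[2]=D6: 2-byte lead, need 1 cont bytes. acc=0x16
Byte[3]=9F: continuation. acc=(acc<<6)|0x1F=0x59F
Completed: cp=U+059F (starts at byte 2)
Byte[4]=FA: INVALID lead byte (not 0xxx/110x/1110/11110)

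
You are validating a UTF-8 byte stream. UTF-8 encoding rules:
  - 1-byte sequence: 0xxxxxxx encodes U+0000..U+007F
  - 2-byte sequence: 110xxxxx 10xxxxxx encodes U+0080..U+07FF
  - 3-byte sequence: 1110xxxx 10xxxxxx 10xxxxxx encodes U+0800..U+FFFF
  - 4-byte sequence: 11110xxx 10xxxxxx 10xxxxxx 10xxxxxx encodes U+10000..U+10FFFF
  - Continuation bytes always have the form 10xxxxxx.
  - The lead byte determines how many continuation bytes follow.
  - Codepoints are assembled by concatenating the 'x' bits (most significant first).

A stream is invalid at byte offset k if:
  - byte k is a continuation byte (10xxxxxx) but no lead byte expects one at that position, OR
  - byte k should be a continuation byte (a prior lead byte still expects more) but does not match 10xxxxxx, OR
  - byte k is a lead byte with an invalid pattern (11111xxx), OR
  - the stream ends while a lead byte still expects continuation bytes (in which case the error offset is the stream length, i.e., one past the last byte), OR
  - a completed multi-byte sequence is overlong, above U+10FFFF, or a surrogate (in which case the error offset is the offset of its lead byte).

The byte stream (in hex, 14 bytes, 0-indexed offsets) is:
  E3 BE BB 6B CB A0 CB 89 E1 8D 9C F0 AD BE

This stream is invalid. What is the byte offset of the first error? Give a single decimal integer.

Byte[0]=E3: 3-byte lead, need 2 cont bytes. acc=0x3
Byte[1]=BE: continuation. acc=(acc<<6)|0x3E=0xFE
Byte[2]=BB: continuation. acc=(acc<<6)|0x3B=0x3FBB
Completed: cp=U+3FBB (starts at byte 0)
Byte[3]=6B: 1-byte ASCII. cp=U+006B
Byte[4]=CB: 2-byte lead, need 1 cont bytes. acc=0xB
Byte[5]=A0: continuation. acc=(acc<<6)|0x20=0x2E0
Completed: cp=U+02E0 (starts at byte 4)
Byte[6]=CB: 2-byte lead, need 1 cont bytes. acc=0xB
Byte[7]=89: continuation. acc=(acc<<6)|0x09=0x2C9
Completed: cp=U+02C9 (starts at byte 6)
Byte[8]=E1: 3-byte lead, need 2 cont bytes. acc=0x1
Byte[9]=8D: continuation. acc=(acc<<6)|0x0D=0x4D
Byte[10]=9C: continuation. acc=(acc<<6)|0x1C=0x135C
Completed: cp=U+135C (starts at byte 8)
Byte[11]=F0: 4-byte lead, need 3 cont bytes. acc=0x0
Byte[12]=AD: continuation. acc=(acc<<6)|0x2D=0x2D
Byte[13]=BE: continuation. acc=(acc<<6)|0x3E=0xB7E
Byte[14]: stream ended, expected continuation. INVALID

Answer: 14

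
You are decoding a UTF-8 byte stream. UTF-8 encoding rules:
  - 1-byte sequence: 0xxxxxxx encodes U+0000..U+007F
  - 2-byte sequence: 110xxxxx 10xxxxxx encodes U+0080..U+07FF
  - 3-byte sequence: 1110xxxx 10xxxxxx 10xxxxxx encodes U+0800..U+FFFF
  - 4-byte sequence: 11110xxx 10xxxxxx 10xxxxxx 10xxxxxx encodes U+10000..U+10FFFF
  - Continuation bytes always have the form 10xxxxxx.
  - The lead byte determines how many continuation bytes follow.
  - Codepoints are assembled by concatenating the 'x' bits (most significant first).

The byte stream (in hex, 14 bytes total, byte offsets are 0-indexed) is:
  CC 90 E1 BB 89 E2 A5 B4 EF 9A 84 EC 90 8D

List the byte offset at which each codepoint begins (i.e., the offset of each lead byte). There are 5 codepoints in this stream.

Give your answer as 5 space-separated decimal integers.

Byte[0]=CC: 2-byte lead, need 1 cont bytes. acc=0xC
Byte[1]=90: continuation. acc=(acc<<6)|0x10=0x310
Completed: cp=U+0310 (starts at byte 0)
Byte[2]=E1: 3-byte lead, need 2 cont bytes. acc=0x1
Byte[3]=BB: continuation. acc=(acc<<6)|0x3B=0x7B
Byte[4]=89: continuation. acc=(acc<<6)|0x09=0x1EC9
Completed: cp=U+1EC9 (starts at byte 2)
Byte[5]=E2: 3-byte lead, need 2 cont bytes. acc=0x2
Byte[6]=A5: continuation. acc=(acc<<6)|0x25=0xA5
Byte[7]=B4: continuation. acc=(acc<<6)|0x34=0x2974
Completed: cp=U+2974 (starts at byte 5)
Byte[8]=EF: 3-byte lead, need 2 cont bytes. acc=0xF
Byte[9]=9A: continuation. acc=(acc<<6)|0x1A=0x3DA
Byte[10]=84: continuation. acc=(acc<<6)|0x04=0xF684
Completed: cp=U+F684 (starts at byte 8)
Byte[11]=EC: 3-byte lead, need 2 cont bytes. acc=0xC
Byte[12]=90: continuation. acc=(acc<<6)|0x10=0x310
Byte[13]=8D: continuation. acc=(acc<<6)|0x0D=0xC40D
Completed: cp=U+C40D (starts at byte 11)

Answer: 0 2 5 8 11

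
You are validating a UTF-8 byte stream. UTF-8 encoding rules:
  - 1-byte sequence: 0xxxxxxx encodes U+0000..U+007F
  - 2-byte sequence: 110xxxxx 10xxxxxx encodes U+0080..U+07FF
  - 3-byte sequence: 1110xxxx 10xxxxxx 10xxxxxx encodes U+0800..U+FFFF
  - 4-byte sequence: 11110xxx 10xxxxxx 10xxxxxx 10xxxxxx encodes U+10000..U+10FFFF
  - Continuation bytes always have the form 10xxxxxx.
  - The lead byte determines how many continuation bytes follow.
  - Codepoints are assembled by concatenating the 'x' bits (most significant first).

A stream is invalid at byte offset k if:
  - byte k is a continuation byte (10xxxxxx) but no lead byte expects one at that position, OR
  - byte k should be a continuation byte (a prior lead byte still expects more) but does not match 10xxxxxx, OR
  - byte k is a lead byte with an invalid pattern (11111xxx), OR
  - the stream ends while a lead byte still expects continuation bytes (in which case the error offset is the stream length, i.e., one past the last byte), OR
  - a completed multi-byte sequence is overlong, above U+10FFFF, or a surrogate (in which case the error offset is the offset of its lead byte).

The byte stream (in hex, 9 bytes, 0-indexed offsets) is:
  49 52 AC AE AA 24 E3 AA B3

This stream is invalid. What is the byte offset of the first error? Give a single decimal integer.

Answer: 2

Derivation:
Byte[0]=49: 1-byte ASCII. cp=U+0049
Byte[1]=52: 1-byte ASCII. cp=U+0052
Byte[2]=AC: INVALID lead byte (not 0xxx/110x/1110/11110)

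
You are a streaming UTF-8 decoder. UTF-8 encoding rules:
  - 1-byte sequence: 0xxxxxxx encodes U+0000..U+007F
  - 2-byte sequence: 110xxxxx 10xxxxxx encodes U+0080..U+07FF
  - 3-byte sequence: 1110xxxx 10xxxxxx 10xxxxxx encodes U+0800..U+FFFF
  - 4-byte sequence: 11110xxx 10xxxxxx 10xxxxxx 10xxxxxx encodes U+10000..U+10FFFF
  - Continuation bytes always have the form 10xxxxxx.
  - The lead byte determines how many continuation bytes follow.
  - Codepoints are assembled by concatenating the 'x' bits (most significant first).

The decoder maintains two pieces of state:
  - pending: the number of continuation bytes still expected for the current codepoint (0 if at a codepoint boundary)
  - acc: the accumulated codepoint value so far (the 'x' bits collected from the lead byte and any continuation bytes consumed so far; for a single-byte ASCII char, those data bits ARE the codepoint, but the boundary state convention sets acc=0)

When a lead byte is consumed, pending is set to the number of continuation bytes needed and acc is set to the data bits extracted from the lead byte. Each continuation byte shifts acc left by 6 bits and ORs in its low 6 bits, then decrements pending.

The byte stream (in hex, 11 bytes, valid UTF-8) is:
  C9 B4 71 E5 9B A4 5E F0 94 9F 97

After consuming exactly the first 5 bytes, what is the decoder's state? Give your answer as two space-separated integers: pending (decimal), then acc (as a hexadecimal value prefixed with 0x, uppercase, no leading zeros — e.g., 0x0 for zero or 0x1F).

Answer: 1 0x15B

Derivation:
Byte[0]=C9: 2-byte lead. pending=1, acc=0x9
Byte[1]=B4: continuation. acc=(acc<<6)|0x34=0x274, pending=0
Byte[2]=71: 1-byte. pending=0, acc=0x0
Byte[3]=E5: 3-byte lead. pending=2, acc=0x5
Byte[4]=9B: continuation. acc=(acc<<6)|0x1B=0x15B, pending=1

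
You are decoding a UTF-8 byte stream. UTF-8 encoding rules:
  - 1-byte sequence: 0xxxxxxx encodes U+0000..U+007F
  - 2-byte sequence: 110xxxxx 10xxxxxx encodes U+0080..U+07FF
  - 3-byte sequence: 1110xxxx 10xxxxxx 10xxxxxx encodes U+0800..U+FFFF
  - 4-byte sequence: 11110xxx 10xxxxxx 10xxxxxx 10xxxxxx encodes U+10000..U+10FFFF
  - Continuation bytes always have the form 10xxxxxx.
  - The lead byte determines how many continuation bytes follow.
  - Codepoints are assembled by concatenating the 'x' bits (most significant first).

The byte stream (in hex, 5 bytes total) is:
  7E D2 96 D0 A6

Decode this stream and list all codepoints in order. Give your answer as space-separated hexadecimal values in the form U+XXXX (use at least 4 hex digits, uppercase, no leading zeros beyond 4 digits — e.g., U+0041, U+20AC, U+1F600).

Byte[0]=7E: 1-byte ASCII. cp=U+007E
Byte[1]=D2: 2-byte lead, need 1 cont bytes. acc=0x12
Byte[2]=96: continuation. acc=(acc<<6)|0x16=0x496
Completed: cp=U+0496 (starts at byte 1)
Byte[3]=D0: 2-byte lead, need 1 cont bytes. acc=0x10
Byte[4]=A6: continuation. acc=(acc<<6)|0x26=0x426
Completed: cp=U+0426 (starts at byte 3)

Answer: U+007E U+0496 U+0426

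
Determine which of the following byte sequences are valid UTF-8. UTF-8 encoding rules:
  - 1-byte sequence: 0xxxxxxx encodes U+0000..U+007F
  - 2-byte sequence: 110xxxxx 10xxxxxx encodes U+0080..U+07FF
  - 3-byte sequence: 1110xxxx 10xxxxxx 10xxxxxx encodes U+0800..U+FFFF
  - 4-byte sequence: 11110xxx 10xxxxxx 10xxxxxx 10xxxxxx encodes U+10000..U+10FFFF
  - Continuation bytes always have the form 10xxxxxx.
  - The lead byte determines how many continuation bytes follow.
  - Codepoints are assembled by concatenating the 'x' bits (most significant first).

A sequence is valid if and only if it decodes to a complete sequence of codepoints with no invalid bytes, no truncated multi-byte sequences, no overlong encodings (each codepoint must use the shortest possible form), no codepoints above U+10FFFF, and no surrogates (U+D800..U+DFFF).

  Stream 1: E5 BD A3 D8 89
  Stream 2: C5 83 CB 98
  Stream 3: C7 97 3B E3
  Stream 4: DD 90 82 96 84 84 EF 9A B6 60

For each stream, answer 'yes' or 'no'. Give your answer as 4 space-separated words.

Answer: yes yes no no

Derivation:
Stream 1: decodes cleanly. VALID
Stream 2: decodes cleanly. VALID
Stream 3: error at byte offset 4. INVALID
Stream 4: error at byte offset 2. INVALID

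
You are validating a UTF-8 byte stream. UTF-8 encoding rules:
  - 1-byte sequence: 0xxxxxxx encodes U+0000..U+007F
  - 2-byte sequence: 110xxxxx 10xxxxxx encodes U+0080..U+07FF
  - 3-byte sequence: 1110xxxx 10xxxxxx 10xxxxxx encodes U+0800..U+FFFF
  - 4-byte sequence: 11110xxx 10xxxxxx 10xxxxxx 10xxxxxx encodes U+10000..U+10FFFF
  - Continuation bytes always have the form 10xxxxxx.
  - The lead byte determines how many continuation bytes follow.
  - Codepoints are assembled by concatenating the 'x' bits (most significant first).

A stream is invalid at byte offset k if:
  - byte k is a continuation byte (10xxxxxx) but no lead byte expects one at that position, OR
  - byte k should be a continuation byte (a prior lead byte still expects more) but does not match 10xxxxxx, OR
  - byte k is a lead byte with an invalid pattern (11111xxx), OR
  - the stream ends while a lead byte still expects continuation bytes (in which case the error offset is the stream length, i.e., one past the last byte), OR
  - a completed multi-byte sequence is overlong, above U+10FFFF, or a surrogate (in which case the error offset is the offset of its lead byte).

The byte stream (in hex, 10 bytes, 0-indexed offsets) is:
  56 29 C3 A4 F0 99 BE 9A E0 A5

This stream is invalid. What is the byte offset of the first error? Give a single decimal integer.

Answer: 10

Derivation:
Byte[0]=56: 1-byte ASCII. cp=U+0056
Byte[1]=29: 1-byte ASCII. cp=U+0029
Byte[2]=C3: 2-byte lead, need 1 cont bytes. acc=0x3
Byte[3]=A4: continuation. acc=(acc<<6)|0x24=0xE4
Completed: cp=U+00E4 (starts at byte 2)
Byte[4]=F0: 4-byte lead, need 3 cont bytes. acc=0x0
Byte[5]=99: continuation. acc=(acc<<6)|0x19=0x19
Byte[6]=BE: continuation. acc=(acc<<6)|0x3E=0x67E
Byte[7]=9A: continuation. acc=(acc<<6)|0x1A=0x19F9A
Completed: cp=U+19F9A (starts at byte 4)
Byte[8]=E0: 3-byte lead, need 2 cont bytes. acc=0x0
Byte[9]=A5: continuation. acc=(acc<<6)|0x25=0x25
Byte[10]: stream ended, expected continuation. INVALID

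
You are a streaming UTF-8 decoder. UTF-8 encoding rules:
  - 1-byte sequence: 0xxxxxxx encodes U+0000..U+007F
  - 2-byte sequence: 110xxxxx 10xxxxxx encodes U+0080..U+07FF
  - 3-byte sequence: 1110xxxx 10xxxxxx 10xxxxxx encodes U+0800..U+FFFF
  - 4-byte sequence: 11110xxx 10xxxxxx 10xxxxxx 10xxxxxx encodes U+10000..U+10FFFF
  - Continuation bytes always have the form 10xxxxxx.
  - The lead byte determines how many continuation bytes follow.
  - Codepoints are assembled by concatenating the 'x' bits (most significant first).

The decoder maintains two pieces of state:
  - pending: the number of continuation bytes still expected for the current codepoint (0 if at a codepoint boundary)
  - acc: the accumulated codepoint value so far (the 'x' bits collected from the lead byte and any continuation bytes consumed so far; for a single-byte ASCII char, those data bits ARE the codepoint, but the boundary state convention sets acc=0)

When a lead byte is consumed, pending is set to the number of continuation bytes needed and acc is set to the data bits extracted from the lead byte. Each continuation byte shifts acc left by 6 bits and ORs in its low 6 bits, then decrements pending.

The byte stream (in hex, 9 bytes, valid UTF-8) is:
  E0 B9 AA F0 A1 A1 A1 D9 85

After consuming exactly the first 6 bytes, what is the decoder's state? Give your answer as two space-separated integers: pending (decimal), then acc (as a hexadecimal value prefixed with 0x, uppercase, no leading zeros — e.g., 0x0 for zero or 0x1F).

Byte[0]=E0: 3-byte lead. pending=2, acc=0x0
Byte[1]=B9: continuation. acc=(acc<<6)|0x39=0x39, pending=1
Byte[2]=AA: continuation. acc=(acc<<6)|0x2A=0xE6A, pending=0
Byte[3]=F0: 4-byte lead. pending=3, acc=0x0
Byte[4]=A1: continuation. acc=(acc<<6)|0x21=0x21, pending=2
Byte[5]=A1: continuation. acc=(acc<<6)|0x21=0x861, pending=1

Answer: 1 0x861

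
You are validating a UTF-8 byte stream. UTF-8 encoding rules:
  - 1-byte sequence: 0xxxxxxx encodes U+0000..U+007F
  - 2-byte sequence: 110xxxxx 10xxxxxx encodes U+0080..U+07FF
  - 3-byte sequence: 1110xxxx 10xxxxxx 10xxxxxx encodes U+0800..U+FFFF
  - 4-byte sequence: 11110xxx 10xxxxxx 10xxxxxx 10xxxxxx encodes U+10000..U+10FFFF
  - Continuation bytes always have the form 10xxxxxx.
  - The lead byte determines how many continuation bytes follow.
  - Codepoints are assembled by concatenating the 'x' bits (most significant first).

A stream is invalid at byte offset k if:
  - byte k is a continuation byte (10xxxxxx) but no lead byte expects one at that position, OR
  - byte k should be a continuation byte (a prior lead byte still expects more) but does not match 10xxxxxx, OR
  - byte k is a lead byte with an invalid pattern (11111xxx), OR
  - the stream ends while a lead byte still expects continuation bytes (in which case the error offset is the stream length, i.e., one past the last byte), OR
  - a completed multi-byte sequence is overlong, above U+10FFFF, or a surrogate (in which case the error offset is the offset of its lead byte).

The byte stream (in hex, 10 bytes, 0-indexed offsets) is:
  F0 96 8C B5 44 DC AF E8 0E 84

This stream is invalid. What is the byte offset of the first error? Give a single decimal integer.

Answer: 8

Derivation:
Byte[0]=F0: 4-byte lead, need 3 cont bytes. acc=0x0
Byte[1]=96: continuation. acc=(acc<<6)|0x16=0x16
Byte[2]=8C: continuation. acc=(acc<<6)|0x0C=0x58C
Byte[3]=B5: continuation. acc=(acc<<6)|0x35=0x16335
Completed: cp=U+16335 (starts at byte 0)
Byte[4]=44: 1-byte ASCII. cp=U+0044
Byte[5]=DC: 2-byte lead, need 1 cont bytes. acc=0x1C
Byte[6]=AF: continuation. acc=(acc<<6)|0x2F=0x72F
Completed: cp=U+072F (starts at byte 5)
Byte[7]=E8: 3-byte lead, need 2 cont bytes. acc=0x8
Byte[8]=0E: expected 10xxxxxx continuation. INVALID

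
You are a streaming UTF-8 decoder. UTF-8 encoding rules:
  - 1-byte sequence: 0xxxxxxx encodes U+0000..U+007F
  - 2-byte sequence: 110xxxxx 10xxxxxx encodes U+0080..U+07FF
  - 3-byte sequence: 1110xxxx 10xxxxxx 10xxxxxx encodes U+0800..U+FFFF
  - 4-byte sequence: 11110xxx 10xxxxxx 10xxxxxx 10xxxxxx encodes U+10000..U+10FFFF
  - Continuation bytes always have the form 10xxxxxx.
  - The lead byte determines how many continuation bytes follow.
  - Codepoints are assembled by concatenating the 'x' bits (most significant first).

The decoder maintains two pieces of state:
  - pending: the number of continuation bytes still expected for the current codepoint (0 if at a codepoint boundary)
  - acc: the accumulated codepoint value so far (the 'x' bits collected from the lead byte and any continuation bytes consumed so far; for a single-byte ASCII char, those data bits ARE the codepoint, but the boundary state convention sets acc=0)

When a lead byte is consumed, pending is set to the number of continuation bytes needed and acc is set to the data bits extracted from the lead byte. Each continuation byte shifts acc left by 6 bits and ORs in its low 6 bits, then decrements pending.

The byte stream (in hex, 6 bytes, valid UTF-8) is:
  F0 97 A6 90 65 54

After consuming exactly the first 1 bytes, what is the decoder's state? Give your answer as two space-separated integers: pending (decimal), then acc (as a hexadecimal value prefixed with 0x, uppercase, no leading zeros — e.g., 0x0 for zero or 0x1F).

Answer: 3 0x0

Derivation:
Byte[0]=F0: 4-byte lead. pending=3, acc=0x0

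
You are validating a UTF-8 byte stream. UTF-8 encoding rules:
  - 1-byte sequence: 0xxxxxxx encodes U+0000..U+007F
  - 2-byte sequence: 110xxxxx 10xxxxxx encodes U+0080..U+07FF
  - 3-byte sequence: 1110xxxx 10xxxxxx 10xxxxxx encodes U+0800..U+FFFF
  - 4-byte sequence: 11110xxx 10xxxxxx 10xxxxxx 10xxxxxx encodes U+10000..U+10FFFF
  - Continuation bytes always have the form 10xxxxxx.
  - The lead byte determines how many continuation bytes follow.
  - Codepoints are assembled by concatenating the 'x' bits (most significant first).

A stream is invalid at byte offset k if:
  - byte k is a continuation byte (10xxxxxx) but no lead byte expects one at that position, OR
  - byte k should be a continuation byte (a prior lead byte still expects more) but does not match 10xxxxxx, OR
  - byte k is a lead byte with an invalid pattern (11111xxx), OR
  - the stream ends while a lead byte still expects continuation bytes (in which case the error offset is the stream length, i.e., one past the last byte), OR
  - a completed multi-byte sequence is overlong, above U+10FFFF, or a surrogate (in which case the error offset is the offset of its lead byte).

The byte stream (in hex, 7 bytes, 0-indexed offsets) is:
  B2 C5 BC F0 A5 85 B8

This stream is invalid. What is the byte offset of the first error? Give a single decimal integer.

Answer: 0

Derivation:
Byte[0]=B2: INVALID lead byte (not 0xxx/110x/1110/11110)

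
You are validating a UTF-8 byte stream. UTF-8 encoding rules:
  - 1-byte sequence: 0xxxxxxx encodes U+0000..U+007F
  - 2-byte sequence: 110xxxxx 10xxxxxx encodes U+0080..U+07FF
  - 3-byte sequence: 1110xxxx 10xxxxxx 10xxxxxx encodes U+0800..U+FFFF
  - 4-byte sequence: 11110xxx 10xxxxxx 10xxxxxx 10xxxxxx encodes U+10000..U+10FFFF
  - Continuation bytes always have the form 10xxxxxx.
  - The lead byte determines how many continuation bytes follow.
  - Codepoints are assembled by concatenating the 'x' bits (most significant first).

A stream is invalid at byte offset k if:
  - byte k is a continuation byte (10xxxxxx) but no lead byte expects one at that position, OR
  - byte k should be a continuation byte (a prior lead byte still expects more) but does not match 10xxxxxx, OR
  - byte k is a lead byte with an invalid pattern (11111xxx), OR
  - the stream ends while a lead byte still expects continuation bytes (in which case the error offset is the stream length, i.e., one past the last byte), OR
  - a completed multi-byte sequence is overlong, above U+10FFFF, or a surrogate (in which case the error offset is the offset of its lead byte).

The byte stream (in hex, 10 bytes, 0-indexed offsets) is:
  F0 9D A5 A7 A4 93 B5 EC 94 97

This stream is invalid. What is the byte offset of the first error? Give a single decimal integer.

Byte[0]=F0: 4-byte lead, need 3 cont bytes. acc=0x0
Byte[1]=9D: continuation. acc=(acc<<6)|0x1D=0x1D
Byte[2]=A5: continuation. acc=(acc<<6)|0x25=0x765
Byte[3]=A7: continuation. acc=(acc<<6)|0x27=0x1D967
Completed: cp=U+1D967 (starts at byte 0)
Byte[4]=A4: INVALID lead byte (not 0xxx/110x/1110/11110)

Answer: 4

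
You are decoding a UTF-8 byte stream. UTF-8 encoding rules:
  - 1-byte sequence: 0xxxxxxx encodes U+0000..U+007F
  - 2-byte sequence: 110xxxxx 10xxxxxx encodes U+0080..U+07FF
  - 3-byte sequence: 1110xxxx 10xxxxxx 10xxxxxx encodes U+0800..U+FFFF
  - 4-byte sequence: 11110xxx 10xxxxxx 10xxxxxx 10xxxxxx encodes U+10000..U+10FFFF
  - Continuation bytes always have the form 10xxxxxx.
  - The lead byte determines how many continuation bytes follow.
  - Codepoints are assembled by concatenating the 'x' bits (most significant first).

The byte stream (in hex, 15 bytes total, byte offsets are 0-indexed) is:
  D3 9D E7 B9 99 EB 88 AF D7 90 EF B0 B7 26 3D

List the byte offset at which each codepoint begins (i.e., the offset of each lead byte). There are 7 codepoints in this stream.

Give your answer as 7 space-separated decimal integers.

Answer: 0 2 5 8 10 13 14

Derivation:
Byte[0]=D3: 2-byte lead, need 1 cont bytes. acc=0x13
Byte[1]=9D: continuation. acc=(acc<<6)|0x1D=0x4DD
Completed: cp=U+04DD (starts at byte 0)
Byte[2]=E7: 3-byte lead, need 2 cont bytes. acc=0x7
Byte[3]=B9: continuation. acc=(acc<<6)|0x39=0x1F9
Byte[4]=99: continuation. acc=(acc<<6)|0x19=0x7E59
Completed: cp=U+7E59 (starts at byte 2)
Byte[5]=EB: 3-byte lead, need 2 cont bytes. acc=0xB
Byte[6]=88: continuation. acc=(acc<<6)|0x08=0x2C8
Byte[7]=AF: continuation. acc=(acc<<6)|0x2F=0xB22F
Completed: cp=U+B22F (starts at byte 5)
Byte[8]=D7: 2-byte lead, need 1 cont bytes. acc=0x17
Byte[9]=90: continuation. acc=(acc<<6)|0x10=0x5D0
Completed: cp=U+05D0 (starts at byte 8)
Byte[10]=EF: 3-byte lead, need 2 cont bytes. acc=0xF
Byte[11]=B0: continuation. acc=(acc<<6)|0x30=0x3F0
Byte[12]=B7: continuation. acc=(acc<<6)|0x37=0xFC37
Completed: cp=U+FC37 (starts at byte 10)
Byte[13]=26: 1-byte ASCII. cp=U+0026
Byte[14]=3D: 1-byte ASCII. cp=U+003D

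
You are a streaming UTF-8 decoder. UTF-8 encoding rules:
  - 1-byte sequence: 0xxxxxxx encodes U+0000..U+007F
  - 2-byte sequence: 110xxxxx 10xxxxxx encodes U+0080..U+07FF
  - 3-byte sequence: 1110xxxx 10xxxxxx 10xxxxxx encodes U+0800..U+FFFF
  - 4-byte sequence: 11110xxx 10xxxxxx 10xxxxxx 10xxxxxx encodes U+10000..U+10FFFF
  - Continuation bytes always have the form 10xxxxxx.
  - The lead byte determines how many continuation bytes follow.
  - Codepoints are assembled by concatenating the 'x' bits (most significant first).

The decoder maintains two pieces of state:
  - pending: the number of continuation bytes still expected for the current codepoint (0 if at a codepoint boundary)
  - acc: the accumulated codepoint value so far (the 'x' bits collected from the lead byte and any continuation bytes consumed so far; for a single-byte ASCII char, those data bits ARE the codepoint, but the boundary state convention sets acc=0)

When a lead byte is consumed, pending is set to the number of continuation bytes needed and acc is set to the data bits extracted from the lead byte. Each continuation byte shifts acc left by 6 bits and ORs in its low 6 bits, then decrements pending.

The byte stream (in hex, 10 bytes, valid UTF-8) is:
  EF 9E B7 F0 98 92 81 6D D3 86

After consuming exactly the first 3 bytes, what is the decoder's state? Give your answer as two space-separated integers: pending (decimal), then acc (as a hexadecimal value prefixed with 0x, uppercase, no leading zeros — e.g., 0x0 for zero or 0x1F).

Answer: 0 0xF7B7

Derivation:
Byte[0]=EF: 3-byte lead. pending=2, acc=0xF
Byte[1]=9E: continuation. acc=(acc<<6)|0x1E=0x3DE, pending=1
Byte[2]=B7: continuation. acc=(acc<<6)|0x37=0xF7B7, pending=0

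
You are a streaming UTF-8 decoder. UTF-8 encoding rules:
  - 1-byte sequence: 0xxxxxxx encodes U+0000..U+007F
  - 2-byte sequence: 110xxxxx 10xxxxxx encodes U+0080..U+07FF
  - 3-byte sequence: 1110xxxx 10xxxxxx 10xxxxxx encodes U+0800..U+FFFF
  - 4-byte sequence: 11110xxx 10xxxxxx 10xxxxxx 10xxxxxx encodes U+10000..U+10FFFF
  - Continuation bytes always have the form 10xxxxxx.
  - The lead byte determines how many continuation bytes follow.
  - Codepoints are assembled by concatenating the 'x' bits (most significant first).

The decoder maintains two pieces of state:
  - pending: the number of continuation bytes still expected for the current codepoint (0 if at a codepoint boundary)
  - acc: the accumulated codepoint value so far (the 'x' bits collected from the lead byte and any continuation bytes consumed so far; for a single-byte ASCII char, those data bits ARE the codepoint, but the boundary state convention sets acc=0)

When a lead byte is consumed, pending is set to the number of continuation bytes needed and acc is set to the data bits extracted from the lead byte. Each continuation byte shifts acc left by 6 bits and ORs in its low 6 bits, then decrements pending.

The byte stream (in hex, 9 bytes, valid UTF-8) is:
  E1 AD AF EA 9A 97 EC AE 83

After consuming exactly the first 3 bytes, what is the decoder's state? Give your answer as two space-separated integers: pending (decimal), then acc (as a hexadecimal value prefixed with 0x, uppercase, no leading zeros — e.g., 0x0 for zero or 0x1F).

Byte[0]=E1: 3-byte lead. pending=2, acc=0x1
Byte[1]=AD: continuation. acc=(acc<<6)|0x2D=0x6D, pending=1
Byte[2]=AF: continuation. acc=(acc<<6)|0x2F=0x1B6F, pending=0

Answer: 0 0x1B6F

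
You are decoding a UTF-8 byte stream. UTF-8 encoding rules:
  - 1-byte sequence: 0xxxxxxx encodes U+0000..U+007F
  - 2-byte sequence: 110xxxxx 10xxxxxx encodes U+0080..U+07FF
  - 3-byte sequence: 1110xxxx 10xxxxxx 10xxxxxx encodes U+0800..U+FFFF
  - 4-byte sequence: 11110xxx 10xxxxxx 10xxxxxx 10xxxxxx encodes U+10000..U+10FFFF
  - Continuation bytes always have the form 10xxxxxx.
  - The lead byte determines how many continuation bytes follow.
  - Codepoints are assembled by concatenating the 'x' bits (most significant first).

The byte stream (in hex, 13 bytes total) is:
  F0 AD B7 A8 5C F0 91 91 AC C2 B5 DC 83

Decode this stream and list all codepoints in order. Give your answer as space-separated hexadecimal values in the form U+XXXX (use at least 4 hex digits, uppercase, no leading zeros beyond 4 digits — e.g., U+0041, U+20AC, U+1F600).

Byte[0]=F0: 4-byte lead, need 3 cont bytes. acc=0x0
Byte[1]=AD: continuation. acc=(acc<<6)|0x2D=0x2D
Byte[2]=B7: continuation. acc=(acc<<6)|0x37=0xB77
Byte[3]=A8: continuation. acc=(acc<<6)|0x28=0x2DDE8
Completed: cp=U+2DDE8 (starts at byte 0)
Byte[4]=5C: 1-byte ASCII. cp=U+005C
Byte[5]=F0: 4-byte lead, need 3 cont bytes. acc=0x0
Byte[6]=91: continuation. acc=(acc<<6)|0x11=0x11
Byte[7]=91: continuation. acc=(acc<<6)|0x11=0x451
Byte[8]=AC: continuation. acc=(acc<<6)|0x2C=0x1146C
Completed: cp=U+1146C (starts at byte 5)
Byte[9]=C2: 2-byte lead, need 1 cont bytes. acc=0x2
Byte[10]=B5: continuation. acc=(acc<<6)|0x35=0xB5
Completed: cp=U+00B5 (starts at byte 9)
Byte[11]=DC: 2-byte lead, need 1 cont bytes. acc=0x1C
Byte[12]=83: continuation. acc=(acc<<6)|0x03=0x703
Completed: cp=U+0703 (starts at byte 11)

Answer: U+2DDE8 U+005C U+1146C U+00B5 U+0703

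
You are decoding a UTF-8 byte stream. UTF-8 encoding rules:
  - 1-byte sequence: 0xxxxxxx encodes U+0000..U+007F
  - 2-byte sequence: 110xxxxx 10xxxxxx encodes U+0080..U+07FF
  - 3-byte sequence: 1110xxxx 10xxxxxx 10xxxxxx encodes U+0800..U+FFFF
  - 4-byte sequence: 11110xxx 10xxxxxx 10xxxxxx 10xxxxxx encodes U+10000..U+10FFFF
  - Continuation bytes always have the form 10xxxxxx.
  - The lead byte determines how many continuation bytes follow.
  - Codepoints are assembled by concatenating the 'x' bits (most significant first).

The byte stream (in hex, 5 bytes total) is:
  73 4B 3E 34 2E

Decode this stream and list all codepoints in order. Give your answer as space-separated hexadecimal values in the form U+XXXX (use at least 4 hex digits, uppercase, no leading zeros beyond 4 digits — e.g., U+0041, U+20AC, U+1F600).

Byte[0]=73: 1-byte ASCII. cp=U+0073
Byte[1]=4B: 1-byte ASCII. cp=U+004B
Byte[2]=3E: 1-byte ASCII. cp=U+003E
Byte[3]=34: 1-byte ASCII. cp=U+0034
Byte[4]=2E: 1-byte ASCII. cp=U+002E

Answer: U+0073 U+004B U+003E U+0034 U+002E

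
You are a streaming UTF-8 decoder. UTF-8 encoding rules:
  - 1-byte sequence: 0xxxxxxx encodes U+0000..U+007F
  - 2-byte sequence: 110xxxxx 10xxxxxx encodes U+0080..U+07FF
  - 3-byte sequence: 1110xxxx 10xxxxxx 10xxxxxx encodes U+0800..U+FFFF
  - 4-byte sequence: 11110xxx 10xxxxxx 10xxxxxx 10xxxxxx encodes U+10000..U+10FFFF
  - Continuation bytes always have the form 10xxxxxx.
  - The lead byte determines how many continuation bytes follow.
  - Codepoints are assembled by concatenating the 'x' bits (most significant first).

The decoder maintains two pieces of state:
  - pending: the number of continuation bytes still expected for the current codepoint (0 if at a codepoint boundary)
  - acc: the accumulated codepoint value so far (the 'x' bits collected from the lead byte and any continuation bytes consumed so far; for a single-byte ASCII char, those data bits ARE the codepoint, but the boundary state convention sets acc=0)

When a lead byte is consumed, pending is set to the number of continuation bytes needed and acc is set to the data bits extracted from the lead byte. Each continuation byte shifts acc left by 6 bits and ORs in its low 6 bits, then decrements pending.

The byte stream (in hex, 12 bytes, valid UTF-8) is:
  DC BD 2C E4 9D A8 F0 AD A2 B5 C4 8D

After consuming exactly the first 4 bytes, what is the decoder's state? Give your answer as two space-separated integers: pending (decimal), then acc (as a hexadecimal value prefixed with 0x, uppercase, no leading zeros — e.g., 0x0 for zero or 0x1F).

Answer: 2 0x4

Derivation:
Byte[0]=DC: 2-byte lead. pending=1, acc=0x1C
Byte[1]=BD: continuation. acc=(acc<<6)|0x3D=0x73D, pending=0
Byte[2]=2C: 1-byte. pending=0, acc=0x0
Byte[3]=E4: 3-byte lead. pending=2, acc=0x4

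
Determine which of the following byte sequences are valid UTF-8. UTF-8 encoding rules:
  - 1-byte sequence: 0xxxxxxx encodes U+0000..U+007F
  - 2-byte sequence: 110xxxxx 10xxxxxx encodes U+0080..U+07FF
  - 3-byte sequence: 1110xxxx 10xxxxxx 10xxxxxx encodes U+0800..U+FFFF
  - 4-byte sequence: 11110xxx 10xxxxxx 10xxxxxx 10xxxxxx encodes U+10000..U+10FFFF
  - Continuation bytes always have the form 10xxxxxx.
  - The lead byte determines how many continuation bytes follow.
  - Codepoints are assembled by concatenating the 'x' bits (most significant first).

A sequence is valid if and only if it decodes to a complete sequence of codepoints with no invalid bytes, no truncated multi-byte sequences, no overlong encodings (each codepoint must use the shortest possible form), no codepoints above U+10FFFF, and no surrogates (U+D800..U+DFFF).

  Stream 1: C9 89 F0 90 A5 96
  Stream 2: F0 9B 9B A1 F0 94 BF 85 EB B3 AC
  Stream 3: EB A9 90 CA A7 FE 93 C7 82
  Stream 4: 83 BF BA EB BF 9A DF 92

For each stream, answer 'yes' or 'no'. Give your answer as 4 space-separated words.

Answer: yes yes no no

Derivation:
Stream 1: decodes cleanly. VALID
Stream 2: decodes cleanly. VALID
Stream 3: error at byte offset 5. INVALID
Stream 4: error at byte offset 0. INVALID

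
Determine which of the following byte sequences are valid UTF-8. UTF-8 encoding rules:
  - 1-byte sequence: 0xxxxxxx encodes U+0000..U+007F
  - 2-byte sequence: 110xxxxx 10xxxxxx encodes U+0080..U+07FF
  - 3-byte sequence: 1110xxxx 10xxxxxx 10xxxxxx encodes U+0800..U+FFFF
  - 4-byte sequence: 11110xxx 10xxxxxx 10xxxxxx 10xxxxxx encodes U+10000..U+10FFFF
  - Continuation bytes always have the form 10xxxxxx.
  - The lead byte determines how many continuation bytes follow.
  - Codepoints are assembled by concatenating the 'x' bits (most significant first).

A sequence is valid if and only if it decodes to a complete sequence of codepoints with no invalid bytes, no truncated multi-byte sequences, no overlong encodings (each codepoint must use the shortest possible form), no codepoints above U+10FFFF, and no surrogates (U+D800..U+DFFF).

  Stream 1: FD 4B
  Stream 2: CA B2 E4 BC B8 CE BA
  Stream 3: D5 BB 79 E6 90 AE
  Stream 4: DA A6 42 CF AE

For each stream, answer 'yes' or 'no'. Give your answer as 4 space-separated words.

Answer: no yes yes yes

Derivation:
Stream 1: error at byte offset 0. INVALID
Stream 2: decodes cleanly. VALID
Stream 3: decodes cleanly. VALID
Stream 4: decodes cleanly. VALID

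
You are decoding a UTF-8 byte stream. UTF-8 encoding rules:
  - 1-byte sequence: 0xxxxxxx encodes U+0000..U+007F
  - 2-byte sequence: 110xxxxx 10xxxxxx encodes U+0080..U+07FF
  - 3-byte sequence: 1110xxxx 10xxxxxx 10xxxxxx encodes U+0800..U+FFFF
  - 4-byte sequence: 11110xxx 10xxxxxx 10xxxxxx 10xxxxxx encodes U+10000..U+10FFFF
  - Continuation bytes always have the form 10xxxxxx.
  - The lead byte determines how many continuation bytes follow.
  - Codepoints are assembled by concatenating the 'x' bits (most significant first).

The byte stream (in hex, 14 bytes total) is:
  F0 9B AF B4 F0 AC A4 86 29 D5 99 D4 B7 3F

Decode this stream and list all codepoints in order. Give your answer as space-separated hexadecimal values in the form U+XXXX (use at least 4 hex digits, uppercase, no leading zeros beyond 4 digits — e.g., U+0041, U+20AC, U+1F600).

Answer: U+1BBF4 U+2C906 U+0029 U+0559 U+0537 U+003F

Derivation:
Byte[0]=F0: 4-byte lead, need 3 cont bytes. acc=0x0
Byte[1]=9B: continuation. acc=(acc<<6)|0x1B=0x1B
Byte[2]=AF: continuation. acc=(acc<<6)|0x2F=0x6EF
Byte[3]=B4: continuation. acc=(acc<<6)|0x34=0x1BBF4
Completed: cp=U+1BBF4 (starts at byte 0)
Byte[4]=F0: 4-byte lead, need 3 cont bytes. acc=0x0
Byte[5]=AC: continuation. acc=(acc<<6)|0x2C=0x2C
Byte[6]=A4: continuation. acc=(acc<<6)|0x24=0xB24
Byte[7]=86: continuation. acc=(acc<<6)|0x06=0x2C906
Completed: cp=U+2C906 (starts at byte 4)
Byte[8]=29: 1-byte ASCII. cp=U+0029
Byte[9]=D5: 2-byte lead, need 1 cont bytes. acc=0x15
Byte[10]=99: continuation. acc=(acc<<6)|0x19=0x559
Completed: cp=U+0559 (starts at byte 9)
Byte[11]=D4: 2-byte lead, need 1 cont bytes. acc=0x14
Byte[12]=B7: continuation. acc=(acc<<6)|0x37=0x537
Completed: cp=U+0537 (starts at byte 11)
Byte[13]=3F: 1-byte ASCII. cp=U+003F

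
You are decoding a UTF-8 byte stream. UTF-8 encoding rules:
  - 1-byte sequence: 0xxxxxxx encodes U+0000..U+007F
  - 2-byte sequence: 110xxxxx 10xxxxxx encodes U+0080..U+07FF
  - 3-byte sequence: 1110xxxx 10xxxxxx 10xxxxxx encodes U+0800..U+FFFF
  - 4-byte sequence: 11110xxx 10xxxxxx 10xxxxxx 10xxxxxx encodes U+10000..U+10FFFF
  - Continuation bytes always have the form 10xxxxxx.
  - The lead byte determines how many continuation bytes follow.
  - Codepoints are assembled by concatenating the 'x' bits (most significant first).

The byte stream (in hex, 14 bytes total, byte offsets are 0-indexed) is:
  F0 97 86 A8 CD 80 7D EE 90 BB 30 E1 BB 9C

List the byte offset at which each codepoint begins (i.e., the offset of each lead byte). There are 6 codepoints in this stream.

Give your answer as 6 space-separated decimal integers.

Answer: 0 4 6 7 10 11

Derivation:
Byte[0]=F0: 4-byte lead, need 3 cont bytes. acc=0x0
Byte[1]=97: continuation. acc=(acc<<6)|0x17=0x17
Byte[2]=86: continuation. acc=(acc<<6)|0x06=0x5C6
Byte[3]=A8: continuation. acc=(acc<<6)|0x28=0x171A8
Completed: cp=U+171A8 (starts at byte 0)
Byte[4]=CD: 2-byte lead, need 1 cont bytes. acc=0xD
Byte[5]=80: continuation. acc=(acc<<6)|0x00=0x340
Completed: cp=U+0340 (starts at byte 4)
Byte[6]=7D: 1-byte ASCII. cp=U+007D
Byte[7]=EE: 3-byte lead, need 2 cont bytes. acc=0xE
Byte[8]=90: continuation. acc=(acc<<6)|0x10=0x390
Byte[9]=BB: continuation. acc=(acc<<6)|0x3B=0xE43B
Completed: cp=U+E43B (starts at byte 7)
Byte[10]=30: 1-byte ASCII. cp=U+0030
Byte[11]=E1: 3-byte lead, need 2 cont bytes. acc=0x1
Byte[12]=BB: continuation. acc=(acc<<6)|0x3B=0x7B
Byte[13]=9C: continuation. acc=(acc<<6)|0x1C=0x1EDC
Completed: cp=U+1EDC (starts at byte 11)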